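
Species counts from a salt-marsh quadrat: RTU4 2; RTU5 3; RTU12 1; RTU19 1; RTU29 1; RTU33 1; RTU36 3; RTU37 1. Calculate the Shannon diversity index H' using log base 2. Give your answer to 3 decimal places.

Total N = 2+3+1+1+1+1+3+1 = 13, so the proportions are 0.15385, 0.23077, 0.07692, 0.07692, 0.07692, 0.07692, 0.23077, 0.07692 (working shown to 5 dp, full precision carried).
Each pᵢ log₂ pᵢ term: 0.15385×(-2.70044)=-0.41545, 0.23077×(-2.11548)=-0.48819, 0.07692×(-3.70044)=-0.28465, 0.07692×(-3.70044)=-0.28465, 0.07692×(-3.70044)=-0.28465, 0.07692×(-3.70044)=-0.28465, 0.23077×(-2.11548)=-0.48819, 0.07692×(-3.70044)=-0.28465.
Sum = -2.81507, so H' = 2.815.

2.815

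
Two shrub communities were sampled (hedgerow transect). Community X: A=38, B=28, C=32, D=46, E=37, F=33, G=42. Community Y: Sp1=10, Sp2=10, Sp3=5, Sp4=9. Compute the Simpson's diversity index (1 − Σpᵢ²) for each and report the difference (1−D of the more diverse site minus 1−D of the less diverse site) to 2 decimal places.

Community X: N=256, proportions 0.1484, 0.1094, 0.125, 0.1797, 0.1445, 0.1289, 0.1641, giving 1−D = 0.8537 (working shown to 4 dp, full precision carried).
Community Y: N=34, proportions 0.2941, 0.2941, 0.1471, 0.2647, giving 1−D = 0.7353.
Difference = |0.8537 − 0.7353| = 0.1184, i.e. 0.12 to 2 decimal places.

0.12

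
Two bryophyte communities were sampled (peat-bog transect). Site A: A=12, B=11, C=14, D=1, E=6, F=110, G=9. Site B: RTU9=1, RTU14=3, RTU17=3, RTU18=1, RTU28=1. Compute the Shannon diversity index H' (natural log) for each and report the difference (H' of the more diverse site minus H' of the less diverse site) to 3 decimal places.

Site A: N=163, proportions 0.07362, 0.06748, 0.08589, 0.00613, 0.03681, 0.67485, 0.05521, giving H' = 1.16295 (working shown to 5 dp, full precision carried).
Site B: N=9, proportions 0.11111, 0.33333, 0.33333, 0.11111, 0.11111, giving H' = 1.46482.
Difference = |1.16295 − 1.46482| = 0.30187, i.e. 0.302 to 3 decimal places.

0.302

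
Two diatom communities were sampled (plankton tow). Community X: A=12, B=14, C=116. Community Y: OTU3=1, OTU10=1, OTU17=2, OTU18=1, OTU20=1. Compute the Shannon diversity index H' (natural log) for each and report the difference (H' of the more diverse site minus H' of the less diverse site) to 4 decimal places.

0.9583

Community X: N=142, proportions 0.084507, 0.0985915, 0.8169014, giving H' = 0.6024317 (working shown to 7 dp, full precision carried).
Community Y: N=6, proportions 0.1666667, 0.1666667, 0.3333333, 0.1666667, 0.1666667, giving H' = 1.5607104.
Difference = |0.6024317 − 1.5607104| = 0.9582787, i.e. 0.9583 to 4 decimal places.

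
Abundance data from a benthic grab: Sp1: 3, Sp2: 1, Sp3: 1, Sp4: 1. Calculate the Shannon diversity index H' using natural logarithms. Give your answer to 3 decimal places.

1.242

Total N = 3+1+1+1 = 6, so the proportions are 0.5, 0.16667, 0.16667, 0.16667 (working shown to 5 dp, full precision carried).
Each pᵢ ln pᵢ term: 0.5×(-0.69315)=-0.34657, 0.16667×(-1.79176)=-0.29863, 0.16667×(-1.79176)=-0.29863, 0.16667×(-1.79176)=-0.29863.
Sum = -1.24245, so H' = 1.242.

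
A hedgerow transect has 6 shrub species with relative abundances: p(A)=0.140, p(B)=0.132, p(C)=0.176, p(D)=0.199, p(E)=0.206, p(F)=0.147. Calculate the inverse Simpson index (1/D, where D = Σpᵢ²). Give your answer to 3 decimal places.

5.826

D = 0.14² + 0.132² + 0.176² + 0.199² + 0.206² + 0.147² = 0.0196000 + 0.0174240 + 0.0309760 + 0.0396010 + 0.0424360 + 0.0216090 = 0.1716460 (working shown to 7 dp, full precision carried).
So 1/D = 5.82594, i.e. 5.826 to 3 decimal places.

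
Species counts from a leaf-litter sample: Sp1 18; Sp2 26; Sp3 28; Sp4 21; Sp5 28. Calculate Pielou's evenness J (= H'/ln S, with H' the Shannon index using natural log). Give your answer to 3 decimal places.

Total N = 18+26+28+21+28 = 121, so the proportions are 0.14876, 0.21488, 0.2314, 0.17355, 0.2314 (working shown to 5 dp, full precision carried).
H' = −Σ pᵢ ln pᵢ = −((-0.28345) + (-0.33041) + (-0.33868) + (-0.30394) + (-0.33868)) = 1.59517.
With S = 5 species, ln S = 1.60944, so J = 1.59517/1.60944 = 0.99113, i.e. 0.991 to 3 decimal places.

0.991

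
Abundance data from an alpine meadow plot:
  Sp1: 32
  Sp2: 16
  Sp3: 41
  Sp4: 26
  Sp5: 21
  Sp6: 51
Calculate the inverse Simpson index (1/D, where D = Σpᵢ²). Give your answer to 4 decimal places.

Total N = 32+16+41+26+21+51 = 187, so the proportions are 0.17112299, 0.0855615, 0.21925134, 0.13903743, 0.11229947, 0.27272727 (working shown to 8 dp, full precision carried).
D = 0.17112299² + 0.0855615² + 0.21925134² + 0.13903743² + 0.11229947² + 0.27272727² = 0.02928308 + 0.00732077 + 0.04807115 + 0.01933141 + 0.01261117 + 0.07438017 = 0.19099774.
So 1/D = 5.235664, i.e. 5.2357 to 4 decimal places.

5.2357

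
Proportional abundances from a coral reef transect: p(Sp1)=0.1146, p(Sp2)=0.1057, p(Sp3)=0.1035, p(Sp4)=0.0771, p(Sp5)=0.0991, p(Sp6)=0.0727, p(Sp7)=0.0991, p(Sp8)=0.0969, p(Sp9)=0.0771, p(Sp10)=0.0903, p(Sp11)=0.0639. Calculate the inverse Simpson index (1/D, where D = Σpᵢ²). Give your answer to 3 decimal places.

10.700

D = 0.1146² + 0.1057² + 0.1035² + 0.0771² + 0.0991² + 0.0727² + 0.0991² + 0.0969² + 0.0771² + 0.0903² + 0.0639² = 0.01313316 + 0.01117249 + 0.01071225 + 0.00594441 + 0.00982081 + 0.00528529 + 0.00982081 + 0.00938961 + 0.00594441 + 0.00815409 + 0.00408321 = 0.09346054 (working shown to 8 dp, full precision carried).
So 1/D = 10.69970, i.e. 10.700 to 3 decimal places.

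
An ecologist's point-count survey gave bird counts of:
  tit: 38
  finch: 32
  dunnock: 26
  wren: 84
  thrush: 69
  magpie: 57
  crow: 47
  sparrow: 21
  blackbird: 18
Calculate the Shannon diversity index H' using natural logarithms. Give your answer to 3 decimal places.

2.080

Total N = 38+32+26+84+69+57+47+21+18 = 392, so the proportions are 0.09694, 0.08163, 0.06633, 0.21429, 0.17602, 0.14541, 0.1199, 0.05357, 0.04592 (working shown to 5 dp, full precision carried).
Each pᵢ ln pᵢ term: 0.09694×(-2.33368)=-0.22622, 0.08163×(-2.50553)=-0.20453, 0.06633×(-2.71317)=-0.17995, 0.21429×(-1.54045)=-0.33010, 0.17602×(-1.73716)=-0.30577, 0.14541×(-1.92821)=-0.28038, 0.1199×(-2.12111)=-0.25432, 0.05357×(-2.92674)=-0.15679, 0.04592×(-3.08089)=-0.14147.
Sum = -2.07954, so H' = 2.080.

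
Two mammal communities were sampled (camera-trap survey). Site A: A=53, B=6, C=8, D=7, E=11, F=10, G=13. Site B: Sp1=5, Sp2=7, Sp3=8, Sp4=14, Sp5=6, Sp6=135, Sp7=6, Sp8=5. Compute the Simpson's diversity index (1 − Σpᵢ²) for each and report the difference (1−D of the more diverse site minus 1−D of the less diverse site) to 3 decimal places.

0.252

Site A: N=108, proportions 0.490741, 0.055556, 0.074074, 0.064815, 0.101852, 0.092593, 0.12037, giving 1−D = 0.712963 (working shown to 6 dp, full precision carried).
Site B: N=186, proportions 0.026882, 0.037634, 0.043011, 0.075269, 0.032258, 0.725806, 0.032258, 0.026882, giving 1−D = 0.460747.
Difference = |0.712963 − 0.460747| = 0.252216, i.e. 0.252 to 3 decimal places.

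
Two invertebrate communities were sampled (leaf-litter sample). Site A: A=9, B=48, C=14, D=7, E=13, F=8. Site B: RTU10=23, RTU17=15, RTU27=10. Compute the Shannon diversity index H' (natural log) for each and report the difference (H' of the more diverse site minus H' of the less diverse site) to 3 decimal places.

Site A: N=99, proportions 0.09091, 0.48485, 0.14141, 0.07071, 0.13131, 0.08081, giving H' = 1.50279 (working shown to 5 dp, full precision carried).
Site B: N=48, proportions 0.47917, 0.3125, 0.20833, giving H' = 1.04281.
Difference = |1.50279 − 1.04281| = 0.45998, i.e. 0.460 to 3 decimal places.

0.460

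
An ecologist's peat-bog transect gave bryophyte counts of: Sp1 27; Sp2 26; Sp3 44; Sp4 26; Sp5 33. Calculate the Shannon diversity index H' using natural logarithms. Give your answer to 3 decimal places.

1.586

Total N = 27+26+44+26+33 = 156, so the proportions are 0.17308, 0.16667, 0.28205, 0.16667, 0.21154 (working shown to 5 dp, full precision carried).
Each pᵢ ln pᵢ term: 0.17308×(-1.75402)=-0.30358, 0.16667×(-1.79176)=-0.29863, 0.28205×(-1.26567)=-0.35698, 0.16667×(-1.79176)=-0.29863, 0.21154×(-1.55335)=-0.32859.
Sum = -1.58641, so H' = 1.586.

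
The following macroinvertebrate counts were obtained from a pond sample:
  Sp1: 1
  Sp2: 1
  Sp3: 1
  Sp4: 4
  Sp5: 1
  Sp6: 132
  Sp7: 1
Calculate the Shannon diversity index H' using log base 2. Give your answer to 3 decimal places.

Total N = 1+1+1+4+1+132+1 = 141, so the proportions are 0.00709, 0.00709, 0.00709, 0.02837, 0.00709, 0.93617, 0.00709 (working shown to 5 dp, full precision carried).
Each pᵢ log₂ pᵢ term: 0.00709×(-7.13955)=-0.05064, 0.00709×(-7.13955)=-0.05064, 0.00709×(-7.13955)=-0.05064, 0.02837×(-5.13955)=-0.14580, 0.00709×(-7.13955)=-0.05064, 0.93617×(-0.09516)=-0.08908, 0.00709×(-7.13955)=-0.05064.
Sum = -0.48806, so H' = 0.488.

0.488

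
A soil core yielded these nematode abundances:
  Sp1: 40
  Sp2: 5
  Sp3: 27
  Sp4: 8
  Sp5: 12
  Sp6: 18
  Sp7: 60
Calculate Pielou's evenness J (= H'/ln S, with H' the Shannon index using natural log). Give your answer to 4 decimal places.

0.8596

Total N = 40+5+27+8+12+18+60 = 170, so the proportions are 0.235294, 0.029412, 0.158824, 0.047059, 0.070588, 0.105882, 0.352941 (working shown to 6 dp, full precision carried).
H' = −Σ pᵢ ln pᵢ = −((-0.340452) + (-0.103716) + (-0.292229) + (-0.143829) + (-0.187122) + (-0.237751) + (-0.367572)) = 1.672671.
With S = 7 species, ln S = 1.945910, so J = 1.672671/1.945910 = 0.859583, i.e. 0.8596 to 4 decimal places.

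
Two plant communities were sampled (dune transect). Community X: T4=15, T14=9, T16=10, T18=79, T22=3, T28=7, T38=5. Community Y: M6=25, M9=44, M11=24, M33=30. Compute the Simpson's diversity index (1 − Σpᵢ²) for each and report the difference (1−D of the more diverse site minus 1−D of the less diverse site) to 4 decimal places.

Community X: N=128, proportions 0.117188, 0.070312, 0.078125, 0.617188, 0.023438, 0.054688, 0.039062, giving 1−D = 0.589233 (working shown to 6 dp, full precision carried).
Community Y: N=123, proportions 0.203252, 0.357724, 0.195122, 0.243902, giving 1−D = 0.733161.
Difference = |0.589233 − 0.733161| = 0.143928, i.e. 0.1439 to 4 decimal places.

0.1439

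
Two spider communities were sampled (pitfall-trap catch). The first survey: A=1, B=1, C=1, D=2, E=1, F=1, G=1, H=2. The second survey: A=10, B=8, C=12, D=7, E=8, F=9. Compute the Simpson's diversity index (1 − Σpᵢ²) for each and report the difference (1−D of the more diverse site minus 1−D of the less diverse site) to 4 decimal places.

0.0322

The first survey: N=10, proportions 0.1, 0.1, 0.1, 0.2, 0.1, 0.1, 0.1, 0.2, giving 1−D = 0.860000 (working shown to 6 dp, full precision carried).
The second survey: N=54, proportions 0.185185, 0.148148, 0.222222, 0.12963, 0.148148, 0.166667, giving 1−D = 0.827846.
Difference = |0.860000 − 0.827846| = 0.032154, i.e. 0.0322 to 4 decimal places.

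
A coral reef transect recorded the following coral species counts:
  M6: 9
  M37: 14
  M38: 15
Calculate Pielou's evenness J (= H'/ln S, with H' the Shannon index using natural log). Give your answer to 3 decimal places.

0.979

Total N = 9+14+15 = 38, so the proportions are 0.23684, 0.36842, 0.39474 (working shown to 5 dp, full precision carried).
H' = −Σ pᵢ ln pᵢ = −((-0.34114) + (-0.36788) + (-0.36692)) = 1.07594.
With S = 3 species, ln S = 1.09861, so J = 1.07594/1.09861 = 0.97936, i.e. 0.979 to 3 decimal places.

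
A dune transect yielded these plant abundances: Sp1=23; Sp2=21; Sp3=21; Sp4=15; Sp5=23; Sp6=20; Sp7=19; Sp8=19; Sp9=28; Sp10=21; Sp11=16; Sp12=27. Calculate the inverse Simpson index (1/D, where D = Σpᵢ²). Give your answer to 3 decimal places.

Total N = 23+21+21+15+23+20+19+19+28+21+16+27 = 253, so the proportions are 0.09090909, 0.08300395, 0.08300395, 0.05928854, 0.09090909, 0.07905138, 0.07509881, 0.07509881, 0.11067194, 0.08300395, 0.06324111, 0.10671937 (working shown to 8 dp, full precision carried).
D = 0.09090909² + 0.08300395² + 0.08300395² + 0.05928854² + 0.09090909² + 0.07905138² + 0.07509881² + 0.07509881² + 0.11067194² + 0.08300395² + 0.06324111² + 0.10671937² = 0.00826446 + 0.00688966 + 0.00688966 + 0.00351513 + 0.00826446 + 0.00624912 + 0.00563983 + 0.00563983 + 0.01224828 + 0.00688966 + 0.00399944 + 0.01138902 = 0.08587855.
So 1/D = 11.64435, i.e. 11.644 to 3 decimal places.

11.644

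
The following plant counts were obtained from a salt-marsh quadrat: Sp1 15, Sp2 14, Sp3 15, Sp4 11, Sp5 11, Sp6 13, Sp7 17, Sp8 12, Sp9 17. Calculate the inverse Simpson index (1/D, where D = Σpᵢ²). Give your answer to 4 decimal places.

8.7830

Total N = 15+14+15+11+11+13+17+12+17 = 125, so the proportions are 0.12, 0.112, 0.12, 0.088, 0.088, 0.104, 0.136, 0.096, 0.136 (working shown to 8 dp, full precision carried).
D = 0.12² + 0.112² + 0.12² + 0.088² + 0.088² + 0.104² + 0.136² + 0.096² + 0.136² = 0.01440000 + 0.01254400 + 0.01440000 + 0.00774400 + 0.00774400 + 0.01081600 + 0.01849600 + 0.00921600 + 0.01849600 = 0.11385600.
So 1/D = 8.783024, i.e. 8.7830 to 4 decimal places.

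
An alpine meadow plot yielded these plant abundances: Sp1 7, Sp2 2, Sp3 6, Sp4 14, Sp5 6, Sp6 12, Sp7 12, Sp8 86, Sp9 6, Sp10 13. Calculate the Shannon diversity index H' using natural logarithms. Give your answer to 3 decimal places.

1.684

Total N = 7+2+6+14+6+12+12+86+6+13 = 164, so the proportions are 0.04268, 0.0122, 0.03659, 0.08537, 0.03659, 0.07317, 0.07317, 0.52439, 0.03659, 0.07927 (working shown to 5 dp, full precision carried).
Each pᵢ ln pᵢ term: 0.04268×(-3.15396)=-0.13462, 0.0122×(-4.40672)=-0.05374, 0.03659×(-3.30811)=-0.12103, 0.08537×(-2.46081)=-0.21007, 0.03659×(-3.30811)=-0.12103, 0.07317×(-2.61496)=-0.19134, 0.07317×(-2.61496)=-0.19134, 0.52439×(-0.64552)=-0.33850, 0.03659×(-3.30811)=-0.12103, 0.07927×(-2.53492)=-0.20094.
Sum = -1.68363, so H' = 1.684.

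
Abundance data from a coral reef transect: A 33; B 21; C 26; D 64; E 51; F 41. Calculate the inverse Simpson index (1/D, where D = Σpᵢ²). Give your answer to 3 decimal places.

5.262

Total N = 33+21+26+64+51+41 = 236, so the proportions are 0.1398305, 0.0889831, 0.1101695, 0.2711864, 0.2161017, 0.1737288 (working shown to 7 dp, full precision carried).
D = 0.1398305² + 0.0889831² + 0.1101695² + 0.2711864² + 0.2161017² + 0.1737288² = 0.0195526 + 0.0079180 + 0.0121373 + 0.0735421 + 0.0466999 + 0.0301817 = 0.1900316.
So 1/D = 5.26228, i.e. 5.262 to 3 decimal places.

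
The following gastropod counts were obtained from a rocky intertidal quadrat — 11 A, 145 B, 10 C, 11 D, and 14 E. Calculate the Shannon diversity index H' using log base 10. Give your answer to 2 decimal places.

Total N = 11+145+10+11+14 = 191, so the proportions are 0.0576, 0.7592, 0.0524, 0.0576, 0.0733 (working shown to 4 dp, full precision carried).
Each pᵢ log₁₀ pᵢ term: 0.0576×(-1.2396)=-0.0714, 0.7592×(-0.1197)=-0.0908, 0.0524×(-1.2810)=-0.0671, 0.0576×(-1.2396)=-0.0714, 0.0733×(-1.1349)=-0.0832.
Sum = -0.3839, so H' = 0.38.

0.38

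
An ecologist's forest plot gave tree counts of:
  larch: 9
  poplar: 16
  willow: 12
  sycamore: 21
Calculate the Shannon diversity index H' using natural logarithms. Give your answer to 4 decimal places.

1.3382

Total N = 9+16+12+21 = 58, so the proportions are 0.155172, 0.275862, 0.206897, 0.362069 (working shown to 6 dp, full precision carried).
Each pᵢ ln pᵢ term: 0.155172×(-1.863218)=-0.289120, 0.275862×(-1.287854)=-0.355270, 0.206897×(-1.575536)=-0.325973, 0.362069×(-1.015921)=-0.367833.
Sum = -1.338197, so H' = 1.3382.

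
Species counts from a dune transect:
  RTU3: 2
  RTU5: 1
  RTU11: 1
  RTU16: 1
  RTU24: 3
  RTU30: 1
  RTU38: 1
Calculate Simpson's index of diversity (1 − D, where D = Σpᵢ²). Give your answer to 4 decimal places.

0.8200

Total N = 2+1+1+1+3+1+1 = 10, so the proportions are 0.2, 0.1, 0.1, 0.1, 0.3, 0.1, 0.1 (working shown to 6 dp, full precision carried).
D = 0.2² + 0.1² + 0.1² + 0.1² + 0.3² + 0.1² + 0.1² = 0.040000 + 0.010000 + 0.010000 + 0.010000 + 0.090000 + 0.010000 + 0.010000 = 0.180000.
So 1 − D = 0.820000, i.e. 0.8200 to 4 decimal places.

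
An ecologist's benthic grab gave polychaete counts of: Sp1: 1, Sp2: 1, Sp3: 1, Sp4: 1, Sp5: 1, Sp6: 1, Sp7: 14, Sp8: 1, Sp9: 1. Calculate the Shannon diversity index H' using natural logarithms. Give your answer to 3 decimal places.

1.412

Total N = 1+1+1+1+1+1+14+1+1 = 22, so the proportions are 0.04545, 0.04545, 0.04545, 0.04545, 0.04545, 0.04545, 0.63636, 0.04545, 0.04545 (working shown to 5 dp, full precision carried).
Each pᵢ ln pᵢ term: 0.04545×(-3.09104)=-0.14050, 0.04545×(-3.09104)=-0.14050, 0.04545×(-3.09104)=-0.14050, 0.04545×(-3.09104)=-0.14050, 0.04545×(-3.09104)=-0.14050, 0.04545×(-3.09104)=-0.14050, 0.63636×(-0.45199)=-0.28763, 0.04545×(-3.09104)=-0.14050, 0.04545×(-3.09104)=-0.14050.
Sum = -1.41164, so H' = 1.412.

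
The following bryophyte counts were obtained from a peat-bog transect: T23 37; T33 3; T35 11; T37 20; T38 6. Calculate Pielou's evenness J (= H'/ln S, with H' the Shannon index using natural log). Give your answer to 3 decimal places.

0.811

Total N = 37+3+11+20+6 = 77, so the proportions are 0.48052, 0.03896, 0.14286, 0.25974, 0.07792 (working shown to 5 dp, full precision carried).
H' = −Σ pᵢ ln pᵢ = −((-0.35217) + (-0.12644) + (-0.27799) + (-0.35015) + (-0.19886)) = 1.30560.
With S = 5 species, ln S = 1.60944, so J = 1.30560/1.60944 = 0.81121, i.e. 0.811 to 3 decimal places.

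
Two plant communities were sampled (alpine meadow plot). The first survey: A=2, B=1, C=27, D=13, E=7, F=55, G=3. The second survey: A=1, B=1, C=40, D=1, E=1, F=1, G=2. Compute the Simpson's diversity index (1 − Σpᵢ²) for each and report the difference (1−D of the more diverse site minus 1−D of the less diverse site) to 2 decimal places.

The first survey: N=108, proportions 0.018519, 0.009259, 0.25, 0.12037, 0.064815, 0.509259, 0.027778, giving 1−D = 0.658265 (working shown to 6 dp, full precision carried).
The second survey: N=47, proportions 0.021277, 0.021277, 0.851064, 0.021277, 0.021277, 0.021277, 0.042553, giving 1−D = 0.271616.
Difference = |0.658265 − 0.271616| = 0.386649, i.e. 0.39 to 2 decimal places.

0.39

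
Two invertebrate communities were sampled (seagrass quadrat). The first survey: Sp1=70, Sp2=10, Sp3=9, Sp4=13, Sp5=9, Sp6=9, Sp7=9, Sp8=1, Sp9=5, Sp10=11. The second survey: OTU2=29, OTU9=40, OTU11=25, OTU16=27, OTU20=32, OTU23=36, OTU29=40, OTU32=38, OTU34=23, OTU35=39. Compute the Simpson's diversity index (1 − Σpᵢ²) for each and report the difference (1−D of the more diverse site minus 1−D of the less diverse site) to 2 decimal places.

0.16

The first survey: N=146, proportions 0.4795, 0.0685, 0.0616, 0.089, 0.0616, 0.0616, 0.0616, 0.0068, 0.0342, 0.0753, giving 1−D = 0.7354 (working shown to 4 dp, full precision carried).
The second survey: N=329, proportions 0.0881, 0.1216, 0.076, 0.0821, 0.0973, 0.1094, 0.1216, 0.1155, 0.0699, 0.1185, giving 1−D = 0.8964.
Difference = |0.7354 − 0.8964| = 0.1610, i.e. 0.16 to 2 decimal places.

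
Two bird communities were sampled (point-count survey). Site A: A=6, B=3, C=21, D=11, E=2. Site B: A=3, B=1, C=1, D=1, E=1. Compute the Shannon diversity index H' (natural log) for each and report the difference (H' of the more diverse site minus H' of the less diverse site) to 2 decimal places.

0.17

Site A: N=43, proportions 0.1395, 0.0698, 0.4884, 0.2558, 0.0465, giving H' = 1.3020 (working shown to 4 dp, full precision carried).
Site B: N=7, proportions 0.4286, 0.1429, 0.1429, 0.1429, 0.1429, giving H' = 1.4751.
Difference = |1.3020 − 1.4751| = 0.1731, i.e. 0.17 to 2 decimal places.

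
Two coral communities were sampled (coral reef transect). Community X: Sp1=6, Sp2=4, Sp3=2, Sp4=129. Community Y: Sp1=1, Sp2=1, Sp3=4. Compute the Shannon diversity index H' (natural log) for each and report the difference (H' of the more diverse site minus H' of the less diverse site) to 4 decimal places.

0.4904

Community X: N=141, proportions 0.042553, 0.028369, 0.014184, 0.914894, giving H' = 0.377144 (working shown to 6 dp, full precision carried).
Community Y: N=6, proportions 0.166667, 0.166667, 0.666667, giving H' = 0.867563.
Difference = |0.377144 − 0.867563| = 0.490419, i.e. 0.4904 to 4 decimal places.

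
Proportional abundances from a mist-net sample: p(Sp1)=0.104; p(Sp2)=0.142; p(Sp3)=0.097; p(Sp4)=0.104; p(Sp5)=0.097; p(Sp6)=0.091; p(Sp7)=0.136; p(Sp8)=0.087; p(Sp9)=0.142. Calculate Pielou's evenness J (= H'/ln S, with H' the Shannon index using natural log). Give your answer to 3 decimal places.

H' = −Σ pᵢ ln pᵢ = −((-0.23539) + (-0.27717) + (-0.22631) + (-0.23539) + (-0.22631) + (-0.21812) + (-0.27133) + (-0.21244) + (-0.27717)) = 2.17963 (working shown to 5 dp, full precision carried).
With S = 9 species, ln S = 2.19722, so J = 2.17963/2.19722 = 0.99199, i.e. 0.992 to 3 decimal places.

0.992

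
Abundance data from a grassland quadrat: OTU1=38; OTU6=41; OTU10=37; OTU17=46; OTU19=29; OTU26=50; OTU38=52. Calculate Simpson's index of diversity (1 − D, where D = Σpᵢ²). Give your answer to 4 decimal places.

Total N = 38+41+37+46+29+50+52 = 293, so the proportions are 0.129693, 0.139932, 0.12628, 0.156997, 0.098976, 0.170648, 0.177474 (working shown to 6 dp, full precision carried).
D = 0.129693² + 0.139932² + 0.12628² + 0.156997² + 0.098976² + 0.170648² + 0.177474² = 0.016820 + 0.019581 + 0.015947 + 0.024648 + 0.009796 + 0.029121 + 0.031497 = 0.147410.
So 1 − D = 0.852590, i.e. 0.8526 to 4 decimal places.

0.8526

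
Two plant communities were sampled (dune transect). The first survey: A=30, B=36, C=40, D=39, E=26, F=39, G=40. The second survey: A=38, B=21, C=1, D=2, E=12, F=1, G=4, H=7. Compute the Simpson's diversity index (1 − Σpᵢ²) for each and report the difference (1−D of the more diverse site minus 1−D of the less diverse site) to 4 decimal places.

0.1381

The first survey: N=250, proportions 0.12, 0.144, 0.16, 0.156, 0.104, 0.156, 0.16, giving 1−D = 0.854176 (working shown to 6 dp, full precision carried).
The second survey: N=86, proportions 0.44186, 0.244186, 0.011628, 0.023256, 0.139535, 0.011628, 0.046512, 0.081395, giving 1−D = 0.716063.
Difference = |0.854176 − 0.716063| = 0.138113, i.e. 0.1381 to 4 decimal places.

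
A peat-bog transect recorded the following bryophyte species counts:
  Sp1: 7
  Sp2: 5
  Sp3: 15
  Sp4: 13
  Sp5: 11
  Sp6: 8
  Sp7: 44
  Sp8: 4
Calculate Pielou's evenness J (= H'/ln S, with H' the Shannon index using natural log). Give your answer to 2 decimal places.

0.85

Total N = 7+5+15+13+11+8+44+4 = 107, so the proportions are 0.0654, 0.0467, 0.1402, 0.1215, 0.1028, 0.0748, 0.4112, 0.0374 (working shown to 4 dp, full precision carried).
H' = −Σ pᵢ ln pᵢ = −((-0.1784) + (-0.1431) + (-0.2754) + (-0.2561) + (-0.2339) + (-0.1939) + (-0.3654) + (-0.1229)) = 1.7691.
With S = 8 species, ln S = 2.0794, so J = 1.7691/2.0794 = 0.8508, i.e. 0.85 to 2 decimal places.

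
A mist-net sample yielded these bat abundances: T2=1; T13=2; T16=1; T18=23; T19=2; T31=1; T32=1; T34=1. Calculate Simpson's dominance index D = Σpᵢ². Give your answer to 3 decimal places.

Total N = 1+2+1+23+2+1+1+1 = 32, so the proportions are 0.03125, 0.0625, 0.03125, 0.71875, 0.0625, 0.03125, 0.03125, 0.03125 (working shown to 5 dp, full precision carried).
D = 0.03125² + 0.0625² + 0.03125² + 0.71875² + 0.0625² + 0.03125² + 0.03125² + 0.03125² = 0.00098 + 0.00391 + 0.00098 + 0.51660 + 0.00391 + 0.00098 + 0.00098 + 0.00098 = 0.52930.
To 3 decimal places, D = 0.529.

0.529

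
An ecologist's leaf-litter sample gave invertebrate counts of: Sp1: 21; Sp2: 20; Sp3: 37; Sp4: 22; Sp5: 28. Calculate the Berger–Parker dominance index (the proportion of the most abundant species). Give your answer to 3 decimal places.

0.289

Total N = 21+20+37+22+28 = 128, so the proportions are 0.16406, 0.15625, 0.28906, 0.17188, 0.21875 (working shown to 5 dp, full precision carried).
The largest proportion is 0.28906, i.e. d = 0.289 to 3 decimal places.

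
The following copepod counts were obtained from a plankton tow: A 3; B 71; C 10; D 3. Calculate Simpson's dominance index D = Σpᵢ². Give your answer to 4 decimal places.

0.6816

Total N = 3+71+10+3 = 87, so the proportions are 0.034483, 0.816092, 0.114943, 0.034483 (working shown to 6 dp, full precision carried).
D = 0.034483² + 0.816092² + 0.114943² + 0.034483² = 0.001189 + 0.666006 + 0.013212 + 0.001189 = 0.681596.
To 4 decimal places, D = 0.6816.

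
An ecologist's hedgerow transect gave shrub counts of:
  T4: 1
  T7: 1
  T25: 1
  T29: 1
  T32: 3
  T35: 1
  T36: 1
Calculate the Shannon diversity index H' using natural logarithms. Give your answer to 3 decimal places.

1.831

Total N = 1+1+1+1+3+1+1 = 9, so the proportions are 0.11111, 0.11111, 0.11111, 0.11111, 0.33333, 0.11111, 0.11111 (working shown to 5 dp, full precision carried).
Each pᵢ ln pᵢ term: 0.11111×(-2.19722)=-0.24414, 0.11111×(-2.19722)=-0.24414, 0.11111×(-2.19722)=-0.24414, 0.11111×(-2.19722)=-0.24414, 0.33333×(-1.09861)=-0.36620, 0.11111×(-2.19722)=-0.24414, 0.11111×(-2.19722)=-0.24414.
Sum = -1.83102, so H' = 1.831.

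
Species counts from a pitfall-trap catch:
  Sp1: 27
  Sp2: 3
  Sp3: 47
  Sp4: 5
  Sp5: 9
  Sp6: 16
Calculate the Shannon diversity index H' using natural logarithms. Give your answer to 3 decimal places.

1.445

Total N = 27+3+47+5+9+16 = 107, so the proportions are 0.25234, 0.02804, 0.43925, 0.04673, 0.08411, 0.14953 (working shown to 5 dp, full precision carried).
Each pᵢ ln pᵢ term: 0.25234×(-1.37699)=-0.34747, 0.02804×(-3.57422)=-0.10021, 0.43925×(-0.82268)=-0.36136, 0.04673×(-3.06339)=-0.14315, 0.08411×(-2.47560)=-0.20823, 0.14953×(-1.90024)=-0.28415.
Sum = -1.44457, so H' = 1.445.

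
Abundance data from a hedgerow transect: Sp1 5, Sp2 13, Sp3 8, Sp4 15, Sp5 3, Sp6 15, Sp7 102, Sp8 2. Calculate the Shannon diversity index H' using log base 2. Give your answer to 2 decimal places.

1.90

Total N = 5+13+8+15+3+15+102+2 = 163, so the proportions are 0.0307, 0.0798, 0.0491, 0.092, 0.0184, 0.092, 0.6258, 0.0123 (working shown to 4 dp, full precision carried).
Each pᵢ log₂ pᵢ term: 0.0307×(-5.0268)=-0.1542, 0.0798×(-3.6483)=-0.2910, 0.0491×(-4.3487)=-0.2134, 0.092×(-3.4418)=-0.3167, 0.0184×(-5.7638)=-0.1061, 0.092×(-3.4418)=-0.3167, 0.6258×(-0.6763)=-0.4232, 0.0123×(-6.3487)=-0.0779.
Sum = -1.8993, so H' = 1.90.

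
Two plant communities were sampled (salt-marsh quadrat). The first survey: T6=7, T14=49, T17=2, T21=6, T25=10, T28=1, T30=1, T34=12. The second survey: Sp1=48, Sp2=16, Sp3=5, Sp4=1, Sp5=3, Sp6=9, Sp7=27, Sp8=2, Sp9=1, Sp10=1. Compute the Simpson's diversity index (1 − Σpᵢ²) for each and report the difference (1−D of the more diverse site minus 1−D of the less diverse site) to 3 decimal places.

The first survey: N=88, proportions 0.0795455, 0.5568182, 0.0227273, 0.0681818, 0.1136364, 0.0113636, 0.0113636, 0.1363636, giving 1−D = 0.6466942 (working shown to 7 dp, full precision carried).
The second survey: N=113, proportions 0.4247788, 0.1415929, 0.0442478, 0.0088496, 0.0265487, 0.079646, 0.2389381, 0.0176991, 0.0088496, 0.0088496, giving 1−D = 0.7328687.
Difference = |0.6466942 − 0.7328687| = 0.0861745, i.e. 0.086 to 3 decimal places.

0.086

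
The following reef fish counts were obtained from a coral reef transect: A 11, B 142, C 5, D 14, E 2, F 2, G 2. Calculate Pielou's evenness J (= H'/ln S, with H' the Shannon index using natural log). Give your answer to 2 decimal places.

0.41

Total N = 11+142+5+14+2+2+2 = 178, so the proportions are 0.0618, 0.7978, 0.0281, 0.0787, 0.0112, 0.0112, 0.0112 (working shown to 4 dp, full precision carried).
H' = −Σ pᵢ ln pᵢ = −((-0.1720) + (-0.1803) + (-0.1003) + (-0.2000) + (-0.0504) + (-0.0504) + (-0.0504)) = 0.8039.
With S = 7 species, ln S = 1.9459, so J = 0.8039/1.9459 = 0.4131, i.e. 0.41 to 2 decimal places.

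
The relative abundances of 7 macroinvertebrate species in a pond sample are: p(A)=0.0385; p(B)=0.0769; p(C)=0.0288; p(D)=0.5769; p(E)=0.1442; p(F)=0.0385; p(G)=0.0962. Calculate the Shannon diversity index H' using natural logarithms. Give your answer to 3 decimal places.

1.372

Each pᵢ ln pᵢ term (working shown to 5 dp, full precision carried): 0.0385×(-3.25710)=-0.12540, 0.0769×(-2.56525)=-0.19727, 0.0288×(-3.54738)=-0.10216, 0.5769×(-0.55009)=-0.31734, 0.1442×(-1.93655)=-0.27925, 0.0385×(-3.25710)=-0.12540, 0.0962×(-2.34133)=-0.22524.
Sum = -1.37206, so H' = 1.372.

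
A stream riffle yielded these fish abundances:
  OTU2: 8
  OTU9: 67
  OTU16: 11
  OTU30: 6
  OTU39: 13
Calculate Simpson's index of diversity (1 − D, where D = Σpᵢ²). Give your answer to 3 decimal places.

Total N = 8+67+11+6+13 = 105, so the proportions are 0.07619, 0.6381, 0.10476, 0.05714, 0.12381 (working shown to 5 dp, full precision carried).
D = 0.07619² + 0.6381² + 0.10476² + 0.05714² + 0.12381² = 0.00580 + 0.40717 + 0.01098 + 0.00327 + 0.01533 = 0.44254.
So 1 − D = 0.55746, i.e. 0.557 to 3 decimal places.

0.557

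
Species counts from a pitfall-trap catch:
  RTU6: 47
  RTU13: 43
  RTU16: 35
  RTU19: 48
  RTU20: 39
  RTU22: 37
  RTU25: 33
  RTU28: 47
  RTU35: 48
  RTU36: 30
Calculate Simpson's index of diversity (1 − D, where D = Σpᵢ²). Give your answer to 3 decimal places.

0.898

Total N = 47+43+35+48+39+37+33+47+48+30 = 407, so the proportions are 0.11548, 0.10565, 0.086, 0.11794, 0.09582, 0.09091, 0.08108, 0.11548, 0.11794, 0.07371 (working shown to 5 dp, full precision carried).
D = 0.11548² + 0.10565² + 0.086² + 0.11794² + 0.09582² + 0.09091² + 0.08108² + 0.11548² + 0.11794² + 0.07371² = 0.01334 + 0.01116 + 0.00740 + 0.01391 + 0.00918 + 0.00826 + 0.00657 + 0.01334 + 0.01391 + 0.00543 = 0.10250.
So 1 − D = 0.89750, i.e. 0.898 to 3 decimal places.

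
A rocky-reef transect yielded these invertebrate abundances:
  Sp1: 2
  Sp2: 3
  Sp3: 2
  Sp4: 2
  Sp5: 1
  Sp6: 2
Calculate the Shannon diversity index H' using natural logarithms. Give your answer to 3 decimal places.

Total N = 2+3+2+2+1+2 = 12, so the proportions are 0.16667, 0.25, 0.16667, 0.16667, 0.08333, 0.16667 (working shown to 5 dp, full precision carried).
Each pᵢ ln pᵢ term: 0.16667×(-1.79176)=-0.29863, 0.25×(-1.38629)=-0.34657, 0.16667×(-1.79176)=-0.29863, 0.16667×(-1.79176)=-0.29863, 0.08333×(-2.48491)=-0.20708, 0.16667×(-1.79176)=-0.29863.
Sum = -1.74816, so H' = 1.748.

1.748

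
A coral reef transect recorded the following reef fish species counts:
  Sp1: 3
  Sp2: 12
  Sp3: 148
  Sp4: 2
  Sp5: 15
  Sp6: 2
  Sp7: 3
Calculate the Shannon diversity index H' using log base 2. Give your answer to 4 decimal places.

Total N = 3+12+148+2+15+2+3 = 185, so the proportions are 0.016216, 0.064865, 0.8, 0.010811, 0.081081, 0.010811, 0.016216 (working shown to 6 dp, full precision carried).
Each pᵢ log₂ pᵢ term: 0.016216×(-5.946419)=-0.096428, 0.064865×(-3.946419)=-0.255984, 0.8×(-0.321928)=-0.257542, 0.010811×(-6.531381)=-0.070610, 0.081081×(-3.624491)=-0.293878, 0.010811×(-6.531381)=-0.070610, 0.016216×(-5.946419)=-0.096428.
Sum = -1.141480, so H' = 1.1415.

1.1415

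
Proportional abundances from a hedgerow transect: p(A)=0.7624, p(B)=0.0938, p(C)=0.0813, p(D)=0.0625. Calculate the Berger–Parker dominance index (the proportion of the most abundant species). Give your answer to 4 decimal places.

The largest proportion is 0.7624, i.e. d = 0.7624 to 4 decimal places.

0.7624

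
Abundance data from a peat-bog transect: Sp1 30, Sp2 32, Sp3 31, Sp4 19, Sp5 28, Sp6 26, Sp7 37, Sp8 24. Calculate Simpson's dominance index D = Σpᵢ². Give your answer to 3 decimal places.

Total N = 30+32+31+19+28+26+37+24 = 227, so the proportions are 0.13216, 0.14097, 0.13656, 0.0837, 0.12335, 0.11454, 0.163, 0.10573 (working shown to 5 dp, full precision carried).
D = 0.13216² + 0.14097² + 0.13656² + 0.0837² + 0.12335² + 0.11454² + 0.163² + 0.10573² = 0.01747 + 0.01987 + 0.01865 + 0.00701 + 0.01521 + 0.01312 + 0.02657 + 0.01118 = 0.12907.
To 3 decimal places, D = 0.129.

0.129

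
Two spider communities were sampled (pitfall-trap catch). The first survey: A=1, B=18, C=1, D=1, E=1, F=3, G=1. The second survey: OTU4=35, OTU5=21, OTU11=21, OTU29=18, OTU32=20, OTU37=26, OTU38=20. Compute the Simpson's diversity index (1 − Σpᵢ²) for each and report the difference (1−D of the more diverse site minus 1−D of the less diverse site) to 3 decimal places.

0.349

The first survey: N=26, proportions 0.03846, 0.69231, 0.03846, 0.03846, 0.03846, 0.11538, 0.03846, giving 1−D = 0.50000 (working shown to 5 dp, full precision carried).
The second survey: N=161, proportions 0.21739, 0.13043, 0.13043, 0.1118, 0.12422, 0.16149, 0.12422, giving 1−D = 0.84927.
Difference = |0.50000 − 0.84927| = 0.34927, i.e. 0.349 to 3 decimal places.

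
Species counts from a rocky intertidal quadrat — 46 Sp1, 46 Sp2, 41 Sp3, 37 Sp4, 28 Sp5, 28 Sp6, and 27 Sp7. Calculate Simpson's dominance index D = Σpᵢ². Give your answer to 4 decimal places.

Total N = 46+46+41+37+28+28+27 = 253, so the proportions are 0.181818, 0.181818, 0.162055, 0.146245, 0.110672, 0.110672, 0.106719 (working shown to 6 dp, full precision carried).
D = 0.181818² + 0.181818² + 0.162055² + 0.146245² + 0.110672² + 0.110672² + 0.106719² = 0.033058 + 0.033058 + 0.026262 + 0.021388 + 0.012248 + 0.012248 + 0.011389 = 0.149651.
To 4 decimal places, D = 0.1497.

0.1497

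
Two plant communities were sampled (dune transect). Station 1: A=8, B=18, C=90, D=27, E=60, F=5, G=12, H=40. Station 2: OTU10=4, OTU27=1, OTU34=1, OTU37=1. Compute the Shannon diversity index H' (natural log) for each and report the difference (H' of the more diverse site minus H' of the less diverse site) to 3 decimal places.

Station 1: N=260, proportions 0.03077, 0.06923, 0.34615, 0.10385, 0.23077, 0.01923, 0.04615, 0.15385, giving H' = 1.73870 (working shown to 5 dp, full precision carried).
Station 2: N=7, proportions 0.57143, 0.14286, 0.14286, 0.14286, giving H' = 1.15374.
Difference = |1.73870 − 1.15374| = 0.58496, i.e. 0.585 to 3 decimal places.

0.585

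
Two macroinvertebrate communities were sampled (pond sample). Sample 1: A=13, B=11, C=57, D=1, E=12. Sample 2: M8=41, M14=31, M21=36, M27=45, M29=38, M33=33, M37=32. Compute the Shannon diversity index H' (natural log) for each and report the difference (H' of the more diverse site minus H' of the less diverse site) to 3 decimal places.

0.799

Sample 1: N=94, proportions 0.138298, 0.117021, 0.606383, 0.010638, 0.12766, giving H' = 1.139103 (working shown to 6 dp, full precision carried).
Sample 2: N=256, proportions 0.160156, 0.121094, 0.140625, 0.175781, 0.148438, 0.128906, 0.125, giving H' = 1.937626.
Difference = |1.139103 − 1.937626| = 0.798523, i.e. 0.799 to 3 decimal places.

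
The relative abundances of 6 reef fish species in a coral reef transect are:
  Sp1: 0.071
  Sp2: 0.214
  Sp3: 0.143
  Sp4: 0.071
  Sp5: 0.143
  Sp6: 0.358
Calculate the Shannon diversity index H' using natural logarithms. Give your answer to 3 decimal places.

1.630

Each pᵢ ln pᵢ term (working shown to 5 dp, full precision carried): 0.071×(-2.64508)=-0.18780, 0.214×(-1.54178)=-0.32994, 0.143×(-1.94491)=-0.27812, 0.071×(-2.64508)=-0.18780, 0.143×(-1.94491)=-0.27812, 0.358×(-1.02722)=-0.36775.
Sum = -1.62953, so H' = 1.630.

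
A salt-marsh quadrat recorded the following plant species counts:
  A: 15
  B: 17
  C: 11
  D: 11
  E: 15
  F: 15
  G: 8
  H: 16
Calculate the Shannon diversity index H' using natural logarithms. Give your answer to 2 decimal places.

2.05

Total N = 15+17+11+11+15+15+8+16 = 108, so the proportions are 0.1389, 0.1574, 0.1019, 0.1019, 0.1389, 0.1389, 0.0741, 0.1481 (working shown to 4 dp, full precision carried).
Each pᵢ ln pᵢ term: 0.1389×(-1.9741)=-0.2742, 0.1574×(-1.8489)=-0.2910, 0.1019×(-2.2842)=-0.2327, 0.1019×(-2.2842)=-0.2327, 0.1389×(-1.9741)=-0.2742, 0.1389×(-1.9741)=-0.2742, 0.0741×(-2.6027)=-0.1928, 0.1481×(-1.9095)=-0.2829.
Sum = -2.0546, so H' = 2.05.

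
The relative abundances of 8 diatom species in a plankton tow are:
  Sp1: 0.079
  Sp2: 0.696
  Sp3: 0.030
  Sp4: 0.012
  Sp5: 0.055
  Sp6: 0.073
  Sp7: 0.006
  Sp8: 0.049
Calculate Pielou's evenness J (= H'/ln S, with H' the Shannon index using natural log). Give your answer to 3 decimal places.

H' = −Σ pᵢ ln pᵢ = −((-0.20053) + (-0.25223) + (-0.10520) + (-0.05307) + (-0.15952) + (-0.19106) + (-0.03070) + (-0.14778)) = 1.14009 (working shown to 5 dp, full precision carried).
With S = 8 species, ln S = 2.07944, so J = 1.14009/2.07944 = 0.54827, i.e. 0.548 to 3 decimal places.

0.548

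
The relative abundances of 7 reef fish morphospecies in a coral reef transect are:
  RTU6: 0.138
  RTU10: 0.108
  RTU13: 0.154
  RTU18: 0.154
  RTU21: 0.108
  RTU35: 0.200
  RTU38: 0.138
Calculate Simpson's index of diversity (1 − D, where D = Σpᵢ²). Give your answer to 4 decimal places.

0.8512

D = 0.138² + 0.108² + 0.154² + 0.154² + 0.108² + 0.2² + 0.138² = 0.019044 + 0.011664 + 0.023716 + 0.023716 + 0.011664 + 0.040000 + 0.019044 = 0.148848 (working shown to 6 dp, full precision carried).
So 1 − D = 0.851152, i.e. 0.8512 to 4 decimal places.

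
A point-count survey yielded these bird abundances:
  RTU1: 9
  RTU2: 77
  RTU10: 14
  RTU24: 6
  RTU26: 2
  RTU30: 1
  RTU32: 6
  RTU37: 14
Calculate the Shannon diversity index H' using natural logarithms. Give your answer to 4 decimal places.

Total N = 9+77+14+6+2+1+6+14 = 129, so the proportions are 0.069767, 0.596899, 0.108527, 0.046512, 0.015504, 0.007752, 0.046512, 0.108527 (working shown to 6 dp, full precision carried).
Each pᵢ ln pᵢ term: 0.069767×(-2.662588)=-0.185762, 0.596899×(-0.516007)=-0.308004, 0.108527×(-2.220755)=-0.241012, 0.046512×(-3.068053)=-0.142700, 0.015504×(-4.166665)=-0.064599, 0.007752×(-4.859812)=-0.037673, 0.046512×(-3.068053)=-0.142700, 0.108527×(-2.220755)=-0.241012.
Sum = -1.363463, so H' = 1.3635.

1.3635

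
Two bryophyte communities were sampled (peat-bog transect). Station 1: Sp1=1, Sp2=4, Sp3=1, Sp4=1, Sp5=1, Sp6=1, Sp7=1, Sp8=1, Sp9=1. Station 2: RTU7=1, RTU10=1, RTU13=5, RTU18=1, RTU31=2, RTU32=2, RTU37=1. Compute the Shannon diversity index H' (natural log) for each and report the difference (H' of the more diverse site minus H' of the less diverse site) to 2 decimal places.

Station 1: N=12, proportions 0.0833, 0.3333, 0.0833, 0.0833, 0.0833, 0.0833, 0.0833, 0.0833, 0.0833, giving H' = 2.0228 (working shown to 4 dp, full precision carried).
Station 2: N=13, proportions 0.0769, 0.0769, 0.3846, 0.0769, 0.1538, 0.1538, 0.0769, giving H' = 1.7327.
Difference = |2.0228 − 1.7327| = 0.2901, i.e. 0.29 to 2 decimal places.

0.29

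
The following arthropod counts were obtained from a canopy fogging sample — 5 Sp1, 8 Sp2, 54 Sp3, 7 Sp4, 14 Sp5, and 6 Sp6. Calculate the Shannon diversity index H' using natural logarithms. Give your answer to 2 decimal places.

Total N = 5+8+54+7+14+6 = 94, so the proportions are 0.0532, 0.0851, 0.5745, 0.0745, 0.1489, 0.0638 (working shown to 4 dp, full precision carried).
Each pᵢ ln pᵢ term: 0.0532×(-2.9339)=-0.1561, 0.0851×(-2.4639)=-0.2097, 0.5745×(-0.5543)=-0.3184, 0.0745×(-2.5974)=-0.1934, 0.1489×(-1.9042)=-0.2836, 0.0638×(-2.7515)=-0.1756.
Sum = -1.3368, so H' = 1.34.

1.34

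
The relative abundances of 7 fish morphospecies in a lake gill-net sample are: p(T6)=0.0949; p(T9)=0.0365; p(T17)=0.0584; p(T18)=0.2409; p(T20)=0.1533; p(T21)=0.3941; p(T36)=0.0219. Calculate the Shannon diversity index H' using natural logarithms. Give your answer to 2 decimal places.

Each pᵢ ln pᵢ term (working shown to 4 dp, full precision carried): 0.0949×(-2.3549)=-0.2235, 0.0365×(-3.3104)=-0.1208, 0.0584×(-2.8404)=-0.1659, 0.2409×(-1.4234)=-0.3429, 0.1533×(-1.8754)=-0.2875, 0.3941×(-0.9312)=-0.3670, 0.0219×(-3.8213)=-0.0837.
Sum = -1.5912, so H' = 1.59.

1.59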